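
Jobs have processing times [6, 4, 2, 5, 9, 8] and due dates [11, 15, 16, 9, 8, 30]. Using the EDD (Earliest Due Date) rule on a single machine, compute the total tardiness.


Sort by due date (EDD order): [(9, 8), (5, 9), (6, 11), (4, 15), (2, 16), (8, 30)]
Compute completion times and tardiness:
  Job 1: p=9, d=8, C=9, tardiness=max(0,9-8)=1
  Job 2: p=5, d=9, C=14, tardiness=max(0,14-9)=5
  Job 3: p=6, d=11, C=20, tardiness=max(0,20-11)=9
  Job 4: p=4, d=15, C=24, tardiness=max(0,24-15)=9
  Job 5: p=2, d=16, C=26, tardiness=max(0,26-16)=10
  Job 6: p=8, d=30, C=34, tardiness=max(0,34-30)=4
Total tardiness = 38

38


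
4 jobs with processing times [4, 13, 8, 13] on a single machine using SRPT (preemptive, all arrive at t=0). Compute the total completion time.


Since all jobs arrive at t=0, SRPT equals SPT ordering.
SPT order: [4, 8, 13, 13]
Completion times:
  Job 1: p=4, C=4
  Job 2: p=8, C=12
  Job 3: p=13, C=25
  Job 4: p=13, C=38
Total completion time = 4 + 12 + 25 + 38 = 79

79


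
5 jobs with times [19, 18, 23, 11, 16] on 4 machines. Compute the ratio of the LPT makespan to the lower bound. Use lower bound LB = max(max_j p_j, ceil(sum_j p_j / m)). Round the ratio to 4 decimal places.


LPT order: [23, 19, 18, 16, 11]
Machine loads after assignment: [23, 19, 18, 27]
LPT makespan = 27
Lower bound = max(max_job, ceil(total/4)) = max(23, 22) = 23
Ratio = 27 / 23 = 1.1739

1.1739


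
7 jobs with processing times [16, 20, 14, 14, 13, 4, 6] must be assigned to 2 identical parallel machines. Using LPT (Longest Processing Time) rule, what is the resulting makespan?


Sort jobs in decreasing order (LPT): [20, 16, 14, 14, 13, 6, 4]
Assign each job to the least loaded machine:
  Machine 1: jobs [20, 14, 6, 4], load = 44
  Machine 2: jobs [16, 14, 13], load = 43
Makespan = max load = 44

44


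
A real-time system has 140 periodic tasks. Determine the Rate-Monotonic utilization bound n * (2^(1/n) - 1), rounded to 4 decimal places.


Compute 2^(1/140) = 1.0049633280
Subtract 1: 1.0049633280 - 1 = 0.0049633280
Multiply by n: 140 * 0.0049633280 = 0.6948659200
Round to 4 dp: 0.6949

0.6949


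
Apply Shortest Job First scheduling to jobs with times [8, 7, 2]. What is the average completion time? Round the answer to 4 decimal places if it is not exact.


SJF order (ascending): [2, 7, 8]
Completion times:
  Job 1: burst=2, C=2
  Job 2: burst=7, C=9
  Job 3: burst=8, C=17
Average completion = 28/3 = 9.3333

9.3333


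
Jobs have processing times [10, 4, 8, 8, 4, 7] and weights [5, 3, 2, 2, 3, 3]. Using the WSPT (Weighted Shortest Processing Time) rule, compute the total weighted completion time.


Compute p/w ratios and sort ascending (WSPT): [(4, 3), (4, 3), (10, 5), (7, 3), (8, 2), (8, 2)]
Compute weighted completion times:
  Job (p=4,w=3): C=4, w*C=3*4=12
  Job (p=4,w=3): C=8, w*C=3*8=24
  Job (p=10,w=5): C=18, w*C=5*18=90
  Job (p=7,w=3): C=25, w*C=3*25=75
  Job (p=8,w=2): C=33, w*C=2*33=66
  Job (p=8,w=2): C=41, w*C=2*41=82
Total weighted completion time = 349

349


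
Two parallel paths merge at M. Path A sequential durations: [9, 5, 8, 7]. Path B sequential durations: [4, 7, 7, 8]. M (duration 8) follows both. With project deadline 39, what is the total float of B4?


Forward pass: ES(B4) = sum of predecessors on chain B = 18
EF = ES + duration = 18 + 8 = 26
Backward pass: LF(M) = deadline = 39; LS(M) = 39 - 8 = 31
LF(B4) = LS(M) - sum(successors on chain B) = 31 - 0 = 31
LS = LF - duration = 31 - 8 = 23
Total float = LS - ES = 23 - 18 = 5

5


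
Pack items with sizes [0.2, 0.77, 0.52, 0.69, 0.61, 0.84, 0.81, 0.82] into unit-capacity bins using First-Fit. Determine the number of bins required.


Place items sequentially using First-Fit:
  Item 0.2 -> new Bin 1
  Item 0.77 -> Bin 1 (now 0.97)
  Item 0.52 -> new Bin 2
  Item 0.69 -> new Bin 3
  Item 0.61 -> new Bin 4
  Item 0.84 -> new Bin 5
  Item 0.81 -> new Bin 6
  Item 0.82 -> new Bin 7
Total bins used = 7

7


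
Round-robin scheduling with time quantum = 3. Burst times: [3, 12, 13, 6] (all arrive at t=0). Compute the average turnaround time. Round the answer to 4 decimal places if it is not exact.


Time quantum = 3
Execution trace:
  J1 runs 3 units, time = 3
  J2 runs 3 units, time = 6
  J3 runs 3 units, time = 9
  J4 runs 3 units, time = 12
  J2 runs 3 units, time = 15
  J3 runs 3 units, time = 18
  J4 runs 3 units, time = 21
  J2 runs 3 units, time = 24
  J3 runs 3 units, time = 27
  J2 runs 3 units, time = 30
  J3 runs 3 units, time = 33
  J3 runs 1 units, time = 34
Finish times: [3, 30, 34, 21]
Average turnaround = 88/4 = 22.0

22.0


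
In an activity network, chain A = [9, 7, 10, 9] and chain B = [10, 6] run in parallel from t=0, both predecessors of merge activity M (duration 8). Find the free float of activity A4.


ES(A4) = sum of predecessors on chain A = 26
EF(A4) = ES + duration = 26 + 9 = 35
Successor of A4 is M. ES(M) = max(sum(A), sum(B)) = max(35, 16) = 35
Free float = ES(successor) - EF(current) = 35 - 35 = 0

0


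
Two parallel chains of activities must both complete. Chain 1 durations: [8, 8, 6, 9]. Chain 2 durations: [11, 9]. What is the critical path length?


Path A total = 8 + 8 + 6 + 9 = 31
Path B total = 11 + 9 = 20
Critical path = longest path = max(31, 20) = 31

31


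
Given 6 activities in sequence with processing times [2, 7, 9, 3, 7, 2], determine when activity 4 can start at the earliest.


Activity 4 starts after activities 1 through 3 complete.
Predecessor durations: [2, 7, 9]
ES = 2 + 7 + 9 = 18

18


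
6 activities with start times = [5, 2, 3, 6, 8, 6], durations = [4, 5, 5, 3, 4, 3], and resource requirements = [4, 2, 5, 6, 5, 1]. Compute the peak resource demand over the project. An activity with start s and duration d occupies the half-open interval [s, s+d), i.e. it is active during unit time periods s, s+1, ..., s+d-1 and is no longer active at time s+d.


Each activity i is active on [start_i, start_i + duration_i).
Compute total resource usage per time slot:
  t=0: active resources = [], total = 0
  t=1: active resources = [], total = 0
  t=2: active resources = [2], total = 2
  t=3: active resources = [2, 5], total = 7
  t=4: active resources = [2, 5], total = 7
  t=5: active resources = [4, 2, 5], total = 11
  t=6: active resources = [4, 2, 5, 6, 1], total = 18
  t=7: active resources = [4, 5, 6, 1], total = 16
  t=8: active resources = [4, 6, 5, 1], total = 16
  t=9: active resources = [5], total = 5
  t=10: active resources = [5], total = 5
  t=11: active resources = [5], total = 5
Peak resource demand = 18

18


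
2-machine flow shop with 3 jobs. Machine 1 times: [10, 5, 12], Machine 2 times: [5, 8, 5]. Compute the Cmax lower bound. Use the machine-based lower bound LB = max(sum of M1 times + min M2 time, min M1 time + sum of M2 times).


LB1 = sum(M1 times) + min(M2 times) = 27 + 5 = 32
LB2 = min(M1 times) + sum(M2 times) = 5 + 18 = 23
Lower bound = max(LB1, LB2) = max(32, 23) = 32

32


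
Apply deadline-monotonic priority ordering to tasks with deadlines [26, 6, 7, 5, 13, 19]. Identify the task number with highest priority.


Sort tasks by relative deadline (ascending):
  Task 4: deadline = 5
  Task 2: deadline = 6
  Task 3: deadline = 7
  Task 5: deadline = 13
  Task 6: deadline = 19
  Task 1: deadline = 26
Priority order (highest first): [4, 2, 3, 5, 6, 1]
Highest priority task = 4

4


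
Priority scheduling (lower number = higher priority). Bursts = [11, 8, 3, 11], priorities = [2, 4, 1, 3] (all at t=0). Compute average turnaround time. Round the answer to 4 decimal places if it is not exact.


Sort by priority (ascending = highest first):
Order: [(1, 3), (2, 11), (3, 11), (4, 8)]
Completion times:
  Priority 1, burst=3, C=3
  Priority 2, burst=11, C=14
  Priority 3, burst=11, C=25
  Priority 4, burst=8, C=33
Average turnaround = 75/4 = 18.75

18.75


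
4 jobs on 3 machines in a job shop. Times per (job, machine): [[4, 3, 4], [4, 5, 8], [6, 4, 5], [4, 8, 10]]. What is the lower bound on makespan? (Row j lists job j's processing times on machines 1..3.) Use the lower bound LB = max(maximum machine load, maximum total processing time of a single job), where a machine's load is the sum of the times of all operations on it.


Machine loads:
  Machine 1: 4 + 4 + 6 + 4 = 18
  Machine 2: 3 + 5 + 4 + 8 = 20
  Machine 3: 4 + 8 + 5 + 10 = 27
Max machine load = 27
Job totals:
  Job 1: 11
  Job 2: 17
  Job 3: 15
  Job 4: 22
Max job total = 22
Lower bound = max(27, 22) = 27

27


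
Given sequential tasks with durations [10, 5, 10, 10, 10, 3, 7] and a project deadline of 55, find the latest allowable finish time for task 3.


LF(activity 3) = deadline - sum of successor durations
Successors: activities 4 through 7 with durations [10, 10, 3, 7]
Sum of successor durations = 30
LF = 55 - 30 = 25

25


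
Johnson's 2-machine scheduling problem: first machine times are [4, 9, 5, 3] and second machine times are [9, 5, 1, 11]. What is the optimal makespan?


Apply Johnson's rule:
  Group 1 (a <= b): [(4, 3, 11), (1, 4, 9)]
  Group 2 (a > b): [(2, 9, 5), (3, 5, 1)]
Optimal job order: [4, 1, 2, 3]
Schedule:
  Job 4: M1 done at 3, M2 done at 14
  Job 1: M1 done at 7, M2 done at 23
  Job 2: M1 done at 16, M2 done at 28
  Job 3: M1 done at 21, M2 done at 29
Makespan = 29

29


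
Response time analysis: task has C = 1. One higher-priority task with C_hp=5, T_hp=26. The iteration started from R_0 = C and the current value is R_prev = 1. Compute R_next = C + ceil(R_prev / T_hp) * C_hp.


R_next = C + ceil(R_prev / T_hp) * C_hp
ceil(1 / 26) = ceil(0.0385) = 1
Interference = 1 * 5 = 5
R_next = 1 + 5 = 6

6


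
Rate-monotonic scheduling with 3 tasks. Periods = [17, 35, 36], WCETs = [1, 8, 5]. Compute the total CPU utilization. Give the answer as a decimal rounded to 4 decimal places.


Compute individual utilizations (exact fractions):
  Task 1: C/T = 1/17 (approx. 0.0588)
  Task 2: C/T = 8/35 (approx. 0.2286)
  Task 3: C/T = 5/36 (approx. 0.1389)
Total utilization U = 1/17 + 8/35 + 5/36 = 9131/21420
Rounded to 4 decimal places: U = 0.4263
RM (Liu & Layland) bound for 3 tasks = 0.779763; compare with U = 9131/21420 (approx. 0.426284)
U <= bound, so schedulable by RM sufficient condition.

0.4263


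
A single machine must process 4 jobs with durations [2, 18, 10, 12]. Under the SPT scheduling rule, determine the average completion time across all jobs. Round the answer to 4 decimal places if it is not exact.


Sort jobs by processing time (SPT order): [2, 10, 12, 18]
Compute completion times sequentially:
  Job 1: processing = 2, completes at 2
  Job 2: processing = 10, completes at 12
  Job 3: processing = 12, completes at 24
  Job 4: processing = 18, completes at 42
Sum of completion times = 80
Average completion time = 80/4 = 20.0

20.0


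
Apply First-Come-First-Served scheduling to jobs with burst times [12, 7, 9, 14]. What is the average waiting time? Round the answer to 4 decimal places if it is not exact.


FCFS order (as given): [12, 7, 9, 14]
Waiting times:
  Job 1: wait = 0
  Job 2: wait = 12
  Job 3: wait = 19
  Job 4: wait = 28
Sum of waiting times = 59
Average waiting time = 59/4 = 14.75

14.75


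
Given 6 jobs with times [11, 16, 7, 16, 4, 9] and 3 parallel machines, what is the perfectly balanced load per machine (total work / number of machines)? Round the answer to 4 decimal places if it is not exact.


Total processing time = 11 + 16 + 7 + 16 + 4 + 9 = 63
Number of machines = 3
Ideal balanced load = 63 / 3 = 21.0

21.0


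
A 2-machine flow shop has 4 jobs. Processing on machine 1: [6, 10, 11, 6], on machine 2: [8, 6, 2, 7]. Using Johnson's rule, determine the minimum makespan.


Apply Johnson's rule:
  Group 1 (a <= b): [(1, 6, 8), (4, 6, 7)]
  Group 2 (a > b): [(2, 10, 6), (3, 11, 2)]
Optimal job order: [1, 4, 2, 3]
Schedule:
  Job 1: M1 done at 6, M2 done at 14
  Job 4: M1 done at 12, M2 done at 21
  Job 2: M1 done at 22, M2 done at 28
  Job 3: M1 done at 33, M2 done at 35
Makespan = 35

35


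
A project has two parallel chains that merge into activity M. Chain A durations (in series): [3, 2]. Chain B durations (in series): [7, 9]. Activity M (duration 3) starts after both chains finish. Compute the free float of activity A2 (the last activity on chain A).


ES(A2) = sum of predecessors on chain A = 3
EF(A2) = ES + duration = 3 + 2 = 5
Successor of A2 is M. ES(M) = max(sum(A), sum(B)) = max(5, 16) = 16
Free float = ES(successor) - EF(current) = 16 - 5 = 11

11


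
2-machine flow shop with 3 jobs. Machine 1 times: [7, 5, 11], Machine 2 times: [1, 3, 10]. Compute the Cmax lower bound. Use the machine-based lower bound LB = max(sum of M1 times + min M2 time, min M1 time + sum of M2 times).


LB1 = sum(M1 times) + min(M2 times) = 23 + 1 = 24
LB2 = min(M1 times) + sum(M2 times) = 5 + 14 = 19
Lower bound = max(LB1, LB2) = max(24, 19) = 24

24


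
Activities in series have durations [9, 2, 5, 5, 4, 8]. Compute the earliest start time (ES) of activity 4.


Activity 4 starts after activities 1 through 3 complete.
Predecessor durations: [9, 2, 5]
ES = 9 + 2 + 5 = 16

16


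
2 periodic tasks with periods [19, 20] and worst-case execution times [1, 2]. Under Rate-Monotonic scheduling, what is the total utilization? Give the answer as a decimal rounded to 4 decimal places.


Compute individual utilizations (exact fractions):
  Task 1: C/T = 1/19 (approx. 0.0526)
  Task 2: C/T = 2/20 = 1/10 (approx. 0.1)
Total utilization U = 1/19 + 1/10 = 29/190
Rounded to 4 decimal places: U = 0.1526
RM (Liu & Layland) bound for 2 tasks = 0.828427; compare with U = 29/190 (approx. 0.152632)
U <= bound, so schedulable by RM sufficient condition.

0.1526


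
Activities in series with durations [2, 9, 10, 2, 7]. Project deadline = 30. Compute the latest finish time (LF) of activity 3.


LF(activity 3) = deadline - sum of successor durations
Successors: activities 4 through 5 with durations [2, 7]
Sum of successor durations = 9
LF = 30 - 9 = 21

21


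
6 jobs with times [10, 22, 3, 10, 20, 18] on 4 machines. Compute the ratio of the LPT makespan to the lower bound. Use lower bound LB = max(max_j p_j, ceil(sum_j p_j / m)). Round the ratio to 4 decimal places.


LPT order: [22, 20, 18, 10, 10, 3]
Machine loads after assignment: [22, 20, 21, 20]
LPT makespan = 22
Lower bound = max(max_job, ceil(total/4)) = max(22, 21) = 22
Ratio = 22 / 22 = 1.0

1.0


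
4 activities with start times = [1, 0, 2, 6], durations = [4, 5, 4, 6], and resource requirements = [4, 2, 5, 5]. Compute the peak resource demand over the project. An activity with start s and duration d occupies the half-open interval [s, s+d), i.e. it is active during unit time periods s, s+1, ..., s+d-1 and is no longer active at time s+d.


Each activity i is active on [start_i, start_i + duration_i).
Compute total resource usage per time slot:
  t=0: active resources = [2], total = 2
  t=1: active resources = [4, 2], total = 6
  t=2: active resources = [4, 2, 5], total = 11
  t=3: active resources = [4, 2, 5], total = 11
  t=4: active resources = [4, 2, 5], total = 11
  t=5: active resources = [5], total = 5
  t=6: active resources = [5], total = 5
  t=7: active resources = [5], total = 5
  t=8: active resources = [5], total = 5
  t=9: active resources = [5], total = 5
  t=10: active resources = [5], total = 5
  t=11: active resources = [5], total = 5
Peak resource demand = 11

11


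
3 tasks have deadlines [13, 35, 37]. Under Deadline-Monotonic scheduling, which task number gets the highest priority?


Sort tasks by relative deadline (ascending):
  Task 1: deadline = 13
  Task 2: deadline = 35
  Task 3: deadline = 37
Priority order (highest first): [1, 2, 3]
Highest priority task = 1

1


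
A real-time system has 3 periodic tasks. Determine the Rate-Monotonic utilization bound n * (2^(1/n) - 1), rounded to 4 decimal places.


Compute 2^(1/3) = 1.2599210499
Subtract 1: 1.2599210499 - 1 = 0.2599210499
Multiply by n: 3 * 0.2599210499 = 0.7797631497
Round to 4 dp: 0.7798

0.7798


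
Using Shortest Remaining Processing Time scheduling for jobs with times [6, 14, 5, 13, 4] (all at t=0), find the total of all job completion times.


Since all jobs arrive at t=0, SRPT equals SPT ordering.
SPT order: [4, 5, 6, 13, 14]
Completion times:
  Job 1: p=4, C=4
  Job 2: p=5, C=9
  Job 3: p=6, C=15
  Job 4: p=13, C=28
  Job 5: p=14, C=42
Total completion time = 4 + 9 + 15 + 28 + 42 = 98

98


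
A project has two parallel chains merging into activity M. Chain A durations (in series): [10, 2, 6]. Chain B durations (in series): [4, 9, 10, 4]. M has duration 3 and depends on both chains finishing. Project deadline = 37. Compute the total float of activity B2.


Forward pass: ES(B2) = sum of predecessors on chain B = 4
EF = ES + duration = 4 + 9 = 13
Backward pass: LF(M) = deadline = 37; LS(M) = 37 - 3 = 34
LF(B2) = LS(M) - sum(successors on chain B) = 34 - 14 = 20
LS = LF - duration = 20 - 9 = 11
Total float = LS - ES = 11 - 4 = 7

7


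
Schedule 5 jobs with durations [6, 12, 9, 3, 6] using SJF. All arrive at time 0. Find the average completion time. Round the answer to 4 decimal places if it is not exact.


SJF order (ascending): [3, 6, 6, 9, 12]
Completion times:
  Job 1: burst=3, C=3
  Job 2: burst=6, C=9
  Job 3: burst=6, C=15
  Job 4: burst=9, C=24
  Job 5: burst=12, C=36
Average completion = 87/5 = 17.4

17.4


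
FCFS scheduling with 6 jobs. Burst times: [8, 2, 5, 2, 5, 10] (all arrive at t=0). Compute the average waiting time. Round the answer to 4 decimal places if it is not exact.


FCFS order (as given): [8, 2, 5, 2, 5, 10]
Waiting times:
  Job 1: wait = 0
  Job 2: wait = 8
  Job 3: wait = 10
  Job 4: wait = 15
  Job 5: wait = 17
  Job 6: wait = 22
Sum of waiting times = 72
Average waiting time = 72/6 = 12.0

12.0


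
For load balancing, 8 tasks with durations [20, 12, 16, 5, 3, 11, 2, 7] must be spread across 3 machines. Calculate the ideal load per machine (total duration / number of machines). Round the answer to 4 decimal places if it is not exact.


Total processing time = 20 + 12 + 16 + 5 + 3 + 11 + 2 + 7 = 76
Number of machines = 3
Ideal balanced load = 76 / 3 = 25.3333

25.3333


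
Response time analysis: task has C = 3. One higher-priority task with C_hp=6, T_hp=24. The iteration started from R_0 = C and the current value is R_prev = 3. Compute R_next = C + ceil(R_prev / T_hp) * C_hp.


R_next = C + ceil(R_prev / T_hp) * C_hp
ceil(3 / 24) = ceil(0.125) = 1
Interference = 1 * 6 = 6
R_next = 3 + 6 = 9

9


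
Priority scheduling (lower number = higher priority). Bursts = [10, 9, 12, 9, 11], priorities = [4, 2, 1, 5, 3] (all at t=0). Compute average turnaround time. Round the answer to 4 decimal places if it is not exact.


Sort by priority (ascending = highest first):
Order: [(1, 12), (2, 9), (3, 11), (4, 10), (5, 9)]
Completion times:
  Priority 1, burst=12, C=12
  Priority 2, burst=9, C=21
  Priority 3, burst=11, C=32
  Priority 4, burst=10, C=42
  Priority 5, burst=9, C=51
Average turnaround = 158/5 = 31.6

31.6


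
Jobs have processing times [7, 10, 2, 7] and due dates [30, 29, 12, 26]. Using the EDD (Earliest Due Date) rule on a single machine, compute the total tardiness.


Sort by due date (EDD order): [(2, 12), (7, 26), (10, 29), (7, 30)]
Compute completion times and tardiness:
  Job 1: p=2, d=12, C=2, tardiness=max(0,2-12)=0
  Job 2: p=7, d=26, C=9, tardiness=max(0,9-26)=0
  Job 3: p=10, d=29, C=19, tardiness=max(0,19-29)=0
  Job 4: p=7, d=30, C=26, tardiness=max(0,26-30)=0
Total tardiness = 0

0


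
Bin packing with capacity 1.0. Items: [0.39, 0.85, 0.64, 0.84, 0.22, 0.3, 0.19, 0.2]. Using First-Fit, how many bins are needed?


Place items sequentially using First-Fit:
  Item 0.39 -> new Bin 1
  Item 0.85 -> new Bin 2
  Item 0.64 -> new Bin 3
  Item 0.84 -> new Bin 4
  Item 0.22 -> Bin 1 (now 0.61)
  Item 0.3 -> Bin 1 (now 0.91)
  Item 0.19 -> Bin 3 (now 0.83)
  Item 0.2 -> new Bin 5
Total bins used = 5

5


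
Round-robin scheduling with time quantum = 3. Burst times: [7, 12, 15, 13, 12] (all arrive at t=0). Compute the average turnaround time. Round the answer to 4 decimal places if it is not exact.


Time quantum = 3
Execution trace:
  J1 runs 3 units, time = 3
  J2 runs 3 units, time = 6
  J3 runs 3 units, time = 9
  J4 runs 3 units, time = 12
  J5 runs 3 units, time = 15
  J1 runs 3 units, time = 18
  J2 runs 3 units, time = 21
  J3 runs 3 units, time = 24
  J4 runs 3 units, time = 27
  J5 runs 3 units, time = 30
  J1 runs 1 units, time = 31
  J2 runs 3 units, time = 34
  J3 runs 3 units, time = 37
  J4 runs 3 units, time = 40
  J5 runs 3 units, time = 43
  J2 runs 3 units, time = 46
  J3 runs 3 units, time = 49
  J4 runs 3 units, time = 52
  J5 runs 3 units, time = 55
  J3 runs 3 units, time = 58
  J4 runs 1 units, time = 59
Finish times: [31, 46, 58, 59, 55]
Average turnaround = 249/5 = 49.8

49.8


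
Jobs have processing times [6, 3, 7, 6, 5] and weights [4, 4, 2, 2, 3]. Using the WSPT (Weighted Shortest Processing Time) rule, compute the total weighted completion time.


Compute p/w ratios and sort ascending (WSPT): [(3, 4), (6, 4), (5, 3), (6, 2), (7, 2)]
Compute weighted completion times:
  Job (p=3,w=4): C=3, w*C=4*3=12
  Job (p=6,w=4): C=9, w*C=4*9=36
  Job (p=5,w=3): C=14, w*C=3*14=42
  Job (p=6,w=2): C=20, w*C=2*20=40
  Job (p=7,w=2): C=27, w*C=2*27=54
Total weighted completion time = 184

184


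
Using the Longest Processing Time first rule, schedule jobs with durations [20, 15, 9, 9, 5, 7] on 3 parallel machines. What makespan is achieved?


Sort jobs in decreasing order (LPT): [20, 15, 9, 9, 7, 5]
Assign each job to the least loaded machine:
  Machine 1: jobs [20], load = 20
  Machine 2: jobs [15, 7], load = 22
  Machine 3: jobs [9, 9, 5], load = 23
Makespan = max load = 23

23


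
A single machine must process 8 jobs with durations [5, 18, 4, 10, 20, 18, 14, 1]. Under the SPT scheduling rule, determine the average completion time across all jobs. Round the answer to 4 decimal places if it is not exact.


Sort jobs by processing time (SPT order): [1, 4, 5, 10, 14, 18, 18, 20]
Compute completion times sequentially:
  Job 1: processing = 1, completes at 1
  Job 2: processing = 4, completes at 5
  Job 3: processing = 5, completes at 10
  Job 4: processing = 10, completes at 20
  Job 5: processing = 14, completes at 34
  Job 6: processing = 18, completes at 52
  Job 7: processing = 18, completes at 70
  Job 8: processing = 20, completes at 90
Sum of completion times = 282
Average completion time = 282/8 = 35.25

35.25


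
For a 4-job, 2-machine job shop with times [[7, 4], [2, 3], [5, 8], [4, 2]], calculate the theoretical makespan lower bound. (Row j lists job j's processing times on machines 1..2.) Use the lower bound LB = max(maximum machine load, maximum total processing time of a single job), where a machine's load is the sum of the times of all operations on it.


Machine loads:
  Machine 1: 7 + 2 + 5 + 4 = 18
  Machine 2: 4 + 3 + 8 + 2 = 17
Max machine load = 18
Job totals:
  Job 1: 11
  Job 2: 5
  Job 3: 13
  Job 4: 6
Max job total = 13
Lower bound = max(18, 13) = 18

18


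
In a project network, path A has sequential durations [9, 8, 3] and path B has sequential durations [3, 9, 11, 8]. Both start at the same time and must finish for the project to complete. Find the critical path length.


Path A total = 9 + 8 + 3 = 20
Path B total = 3 + 9 + 11 + 8 = 31
Critical path = longest path = max(20, 31) = 31

31


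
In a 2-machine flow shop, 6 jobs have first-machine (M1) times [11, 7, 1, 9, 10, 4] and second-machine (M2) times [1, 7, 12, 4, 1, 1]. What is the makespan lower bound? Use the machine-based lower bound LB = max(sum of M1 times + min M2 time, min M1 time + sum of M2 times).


LB1 = sum(M1 times) + min(M2 times) = 42 + 1 = 43
LB2 = min(M1 times) + sum(M2 times) = 1 + 26 = 27
Lower bound = max(LB1, LB2) = max(43, 27) = 43

43


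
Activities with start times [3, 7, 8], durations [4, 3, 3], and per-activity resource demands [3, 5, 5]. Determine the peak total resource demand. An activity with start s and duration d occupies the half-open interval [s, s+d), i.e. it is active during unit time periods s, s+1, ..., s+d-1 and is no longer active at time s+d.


Each activity i is active on [start_i, start_i + duration_i).
Compute total resource usage per time slot:
  t=0: active resources = [], total = 0
  t=1: active resources = [], total = 0
  t=2: active resources = [], total = 0
  t=3: active resources = [3], total = 3
  t=4: active resources = [3], total = 3
  t=5: active resources = [3], total = 3
  t=6: active resources = [3], total = 3
  t=7: active resources = [5], total = 5
  t=8: active resources = [5, 5], total = 10
  t=9: active resources = [5, 5], total = 10
  t=10: active resources = [5], total = 5
Peak resource demand = 10

10


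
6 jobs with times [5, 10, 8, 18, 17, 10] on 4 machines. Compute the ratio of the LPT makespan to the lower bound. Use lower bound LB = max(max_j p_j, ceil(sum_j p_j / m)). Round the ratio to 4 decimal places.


LPT order: [18, 17, 10, 10, 8, 5]
Machine loads after assignment: [18, 17, 18, 15]
LPT makespan = 18
Lower bound = max(max_job, ceil(total/4)) = max(18, 17) = 18
Ratio = 18 / 18 = 1.0

1.0


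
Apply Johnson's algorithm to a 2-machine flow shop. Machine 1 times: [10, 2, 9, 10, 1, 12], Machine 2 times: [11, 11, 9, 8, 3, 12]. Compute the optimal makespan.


Apply Johnson's rule:
  Group 1 (a <= b): [(5, 1, 3), (2, 2, 11), (3, 9, 9), (1, 10, 11), (6, 12, 12)]
  Group 2 (a > b): [(4, 10, 8)]
Optimal job order: [5, 2, 3, 1, 6, 4]
Schedule:
  Job 5: M1 done at 1, M2 done at 4
  Job 2: M1 done at 3, M2 done at 15
  Job 3: M1 done at 12, M2 done at 24
  Job 1: M1 done at 22, M2 done at 35
  Job 6: M1 done at 34, M2 done at 47
  Job 4: M1 done at 44, M2 done at 55
Makespan = 55

55


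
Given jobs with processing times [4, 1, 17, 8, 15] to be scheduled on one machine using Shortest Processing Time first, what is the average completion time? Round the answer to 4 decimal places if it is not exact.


Sort jobs by processing time (SPT order): [1, 4, 8, 15, 17]
Compute completion times sequentially:
  Job 1: processing = 1, completes at 1
  Job 2: processing = 4, completes at 5
  Job 3: processing = 8, completes at 13
  Job 4: processing = 15, completes at 28
  Job 5: processing = 17, completes at 45
Sum of completion times = 92
Average completion time = 92/5 = 18.4

18.4


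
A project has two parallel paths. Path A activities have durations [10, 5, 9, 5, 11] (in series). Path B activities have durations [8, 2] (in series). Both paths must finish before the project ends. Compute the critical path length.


Path A total = 10 + 5 + 9 + 5 + 11 = 40
Path B total = 8 + 2 = 10
Critical path = longest path = max(40, 10) = 40

40


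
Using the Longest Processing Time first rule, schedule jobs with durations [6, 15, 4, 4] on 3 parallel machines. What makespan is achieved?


Sort jobs in decreasing order (LPT): [15, 6, 4, 4]
Assign each job to the least loaded machine:
  Machine 1: jobs [15], load = 15
  Machine 2: jobs [6], load = 6
  Machine 3: jobs [4, 4], load = 8
Makespan = max load = 15

15


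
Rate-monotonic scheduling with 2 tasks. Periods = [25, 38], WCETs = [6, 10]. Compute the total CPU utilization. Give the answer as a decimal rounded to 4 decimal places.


Compute individual utilizations (exact fractions):
  Task 1: C/T = 6/25 (approx. 0.24)
  Task 2: C/T = 10/38 = 5/19 (approx. 0.2632)
Total utilization U = 6/25 + 5/19 = 239/475
Rounded to 4 decimal places: U = 0.5032
RM (Liu & Layland) bound for 2 tasks = 0.828427; compare with U = 239/475 (approx. 0.503158)
U <= bound, so schedulable by RM sufficient condition.

0.5032


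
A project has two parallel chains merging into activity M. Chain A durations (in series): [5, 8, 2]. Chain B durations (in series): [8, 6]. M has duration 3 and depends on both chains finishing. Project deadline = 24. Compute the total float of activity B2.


Forward pass: ES(B2) = sum of predecessors on chain B = 8
EF = ES + duration = 8 + 6 = 14
Backward pass: LF(M) = deadline = 24; LS(M) = 24 - 3 = 21
LF(B2) = LS(M) - sum(successors on chain B) = 21 - 0 = 21
LS = LF - duration = 21 - 6 = 15
Total float = LS - ES = 15 - 8 = 7

7


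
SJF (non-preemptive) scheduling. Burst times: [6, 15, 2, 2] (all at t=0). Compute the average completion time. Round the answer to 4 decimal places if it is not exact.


SJF order (ascending): [2, 2, 6, 15]
Completion times:
  Job 1: burst=2, C=2
  Job 2: burst=2, C=4
  Job 3: burst=6, C=10
  Job 4: burst=15, C=25
Average completion = 41/4 = 10.25

10.25


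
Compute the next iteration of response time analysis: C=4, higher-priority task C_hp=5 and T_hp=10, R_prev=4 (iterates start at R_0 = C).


R_next = C + ceil(R_prev / T_hp) * C_hp
ceil(4 / 10) = ceil(0.4) = 1
Interference = 1 * 5 = 5
R_next = 4 + 5 = 9

9


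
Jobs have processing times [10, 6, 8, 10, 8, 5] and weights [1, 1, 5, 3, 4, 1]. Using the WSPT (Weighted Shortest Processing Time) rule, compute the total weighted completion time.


Compute p/w ratios and sort ascending (WSPT): [(8, 5), (8, 4), (10, 3), (5, 1), (6, 1), (10, 1)]
Compute weighted completion times:
  Job (p=8,w=5): C=8, w*C=5*8=40
  Job (p=8,w=4): C=16, w*C=4*16=64
  Job (p=10,w=3): C=26, w*C=3*26=78
  Job (p=5,w=1): C=31, w*C=1*31=31
  Job (p=6,w=1): C=37, w*C=1*37=37
  Job (p=10,w=1): C=47, w*C=1*47=47
Total weighted completion time = 297

297


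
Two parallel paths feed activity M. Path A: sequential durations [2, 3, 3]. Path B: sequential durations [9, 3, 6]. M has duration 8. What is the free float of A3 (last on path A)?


ES(A3) = sum of predecessors on chain A = 5
EF(A3) = ES + duration = 5 + 3 = 8
Successor of A3 is M. ES(M) = max(sum(A), sum(B)) = max(8, 18) = 18
Free float = ES(successor) - EF(current) = 18 - 8 = 10

10


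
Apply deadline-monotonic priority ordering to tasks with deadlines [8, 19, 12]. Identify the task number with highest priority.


Sort tasks by relative deadline (ascending):
  Task 1: deadline = 8
  Task 3: deadline = 12
  Task 2: deadline = 19
Priority order (highest first): [1, 3, 2]
Highest priority task = 1

1


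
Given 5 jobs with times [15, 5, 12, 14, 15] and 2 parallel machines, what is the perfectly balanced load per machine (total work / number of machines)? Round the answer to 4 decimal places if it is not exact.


Total processing time = 15 + 5 + 12 + 14 + 15 = 61
Number of machines = 2
Ideal balanced load = 61 / 2 = 30.5

30.5


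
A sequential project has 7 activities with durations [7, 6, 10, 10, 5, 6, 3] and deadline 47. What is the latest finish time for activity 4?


LF(activity 4) = deadline - sum of successor durations
Successors: activities 5 through 7 with durations [5, 6, 3]
Sum of successor durations = 14
LF = 47 - 14 = 33

33


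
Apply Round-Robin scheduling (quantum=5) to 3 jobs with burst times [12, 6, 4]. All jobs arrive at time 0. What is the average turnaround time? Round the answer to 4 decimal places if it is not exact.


Time quantum = 5
Execution trace:
  J1 runs 5 units, time = 5
  J2 runs 5 units, time = 10
  J3 runs 4 units, time = 14
  J1 runs 5 units, time = 19
  J2 runs 1 units, time = 20
  J1 runs 2 units, time = 22
Finish times: [22, 20, 14]
Average turnaround = 56/3 = 18.6667

18.6667


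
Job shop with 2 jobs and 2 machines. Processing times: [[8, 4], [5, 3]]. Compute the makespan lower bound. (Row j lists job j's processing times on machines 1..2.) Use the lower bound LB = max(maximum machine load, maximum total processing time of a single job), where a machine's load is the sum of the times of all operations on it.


Machine loads:
  Machine 1: 8 + 5 = 13
  Machine 2: 4 + 3 = 7
Max machine load = 13
Job totals:
  Job 1: 12
  Job 2: 8
Max job total = 12
Lower bound = max(13, 12) = 13

13


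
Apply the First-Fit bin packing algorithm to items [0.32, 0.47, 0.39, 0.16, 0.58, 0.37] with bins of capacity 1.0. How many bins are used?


Place items sequentially using First-Fit:
  Item 0.32 -> new Bin 1
  Item 0.47 -> Bin 1 (now 0.79)
  Item 0.39 -> new Bin 2
  Item 0.16 -> Bin 1 (now 0.95)
  Item 0.58 -> Bin 2 (now 0.97)
  Item 0.37 -> new Bin 3
Total bins used = 3

3


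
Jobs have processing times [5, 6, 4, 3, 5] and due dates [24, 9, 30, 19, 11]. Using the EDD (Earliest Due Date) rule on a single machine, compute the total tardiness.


Sort by due date (EDD order): [(6, 9), (5, 11), (3, 19), (5, 24), (4, 30)]
Compute completion times and tardiness:
  Job 1: p=6, d=9, C=6, tardiness=max(0,6-9)=0
  Job 2: p=5, d=11, C=11, tardiness=max(0,11-11)=0
  Job 3: p=3, d=19, C=14, tardiness=max(0,14-19)=0
  Job 4: p=5, d=24, C=19, tardiness=max(0,19-24)=0
  Job 5: p=4, d=30, C=23, tardiness=max(0,23-30)=0
Total tardiness = 0

0


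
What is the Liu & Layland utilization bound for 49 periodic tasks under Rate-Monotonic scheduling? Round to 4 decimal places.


Compute 2^(1/49) = 1.0142463870
Subtract 1: 1.0142463870 - 1 = 0.0142463870
Multiply by n: 49 * 0.0142463870 = 0.6980729630
Round to 4 dp: 0.6981

0.6981


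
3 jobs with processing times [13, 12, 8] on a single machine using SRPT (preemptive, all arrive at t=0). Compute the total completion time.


Since all jobs arrive at t=0, SRPT equals SPT ordering.
SPT order: [8, 12, 13]
Completion times:
  Job 1: p=8, C=8
  Job 2: p=12, C=20
  Job 3: p=13, C=33
Total completion time = 8 + 20 + 33 = 61

61


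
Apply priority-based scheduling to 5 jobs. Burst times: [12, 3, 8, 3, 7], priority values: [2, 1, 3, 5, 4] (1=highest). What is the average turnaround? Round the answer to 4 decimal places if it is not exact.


Sort by priority (ascending = highest first):
Order: [(1, 3), (2, 12), (3, 8), (4, 7), (5, 3)]
Completion times:
  Priority 1, burst=3, C=3
  Priority 2, burst=12, C=15
  Priority 3, burst=8, C=23
  Priority 4, burst=7, C=30
  Priority 5, burst=3, C=33
Average turnaround = 104/5 = 20.8

20.8


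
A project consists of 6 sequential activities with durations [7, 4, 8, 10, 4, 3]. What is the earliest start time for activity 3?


Activity 3 starts after activities 1 through 2 complete.
Predecessor durations: [7, 4]
ES = 7 + 4 = 11

11


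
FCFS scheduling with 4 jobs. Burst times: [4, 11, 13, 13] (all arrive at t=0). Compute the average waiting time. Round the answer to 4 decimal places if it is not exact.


FCFS order (as given): [4, 11, 13, 13]
Waiting times:
  Job 1: wait = 0
  Job 2: wait = 4
  Job 3: wait = 15
  Job 4: wait = 28
Sum of waiting times = 47
Average waiting time = 47/4 = 11.75

11.75


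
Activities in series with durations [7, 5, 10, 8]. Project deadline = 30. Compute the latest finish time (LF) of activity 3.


LF(activity 3) = deadline - sum of successor durations
Successors: activities 4 through 4 with durations [8]
Sum of successor durations = 8
LF = 30 - 8 = 22

22


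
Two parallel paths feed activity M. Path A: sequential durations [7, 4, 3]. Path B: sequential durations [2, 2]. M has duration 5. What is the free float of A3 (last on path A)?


ES(A3) = sum of predecessors on chain A = 11
EF(A3) = ES + duration = 11 + 3 = 14
Successor of A3 is M. ES(M) = max(sum(A), sum(B)) = max(14, 4) = 14
Free float = ES(successor) - EF(current) = 14 - 14 = 0

0


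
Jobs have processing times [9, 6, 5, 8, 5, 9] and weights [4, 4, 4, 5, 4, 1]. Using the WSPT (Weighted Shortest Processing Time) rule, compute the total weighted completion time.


Compute p/w ratios and sort ascending (WSPT): [(5, 4), (5, 4), (6, 4), (8, 5), (9, 4), (9, 1)]
Compute weighted completion times:
  Job (p=5,w=4): C=5, w*C=4*5=20
  Job (p=5,w=4): C=10, w*C=4*10=40
  Job (p=6,w=4): C=16, w*C=4*16=64
  Job (p=8,w=5): C=24, w*C=5*24=120
  Job (p=9,w=4): C=33, w*C=4*33=132
  Job (p=9,w=1): C=42, w*C=1*42=42
Total weighted completion time = 418

418


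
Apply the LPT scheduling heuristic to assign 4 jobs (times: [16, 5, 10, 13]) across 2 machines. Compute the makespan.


Sort jobs in decreasing order (LPT): [16, 13, 10, 5]
Assign each job to the least loaded machine:
  Machine 1: jobs [16, 5], load = 21
  Machine 2: jobs [13, 10], load = 23
Makespan = max load = 23

23


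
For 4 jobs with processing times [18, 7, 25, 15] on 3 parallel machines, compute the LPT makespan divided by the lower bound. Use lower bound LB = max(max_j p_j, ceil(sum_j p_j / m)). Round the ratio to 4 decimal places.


LPT order: [25, 18, 15, 7]
Machine loads after assignment: [25, 18, 22]
LPT makespan = 25
Lower bound = max(max_job, ceil(total/3)) = max(25, 22) = 25
Ratio = 25 / 25 = 1.0

1.0


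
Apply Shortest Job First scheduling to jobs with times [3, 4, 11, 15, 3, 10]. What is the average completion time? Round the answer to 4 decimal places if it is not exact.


SJF order (ascending): [3, 3, 4, 10, 11, 15]
Completion times:
  Job 1: burst=3, C=3
  Job 2: burst=3, C=6
  Job 3: burst=4, C=10
  Job 4: burst=10, C=20
  Job 5: burst=11, C=31
  Job 6: burst=15, C=46
Average completion = 116/6 = 19.3333

19.3333


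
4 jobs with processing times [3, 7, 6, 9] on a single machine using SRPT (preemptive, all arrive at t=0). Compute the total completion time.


Since all jobs arrive at t=0, SRPT equals SPT ordering.
SPT order: [3, 6, 7, 9]
Completion times:
  Job 1: p=3, C=3
  Job 2: p=6, C=9
  Job 3: p=7, C=16
  Job 4: p=9, C=25
Total completion time = 3 + 9 + 16 + 25 = 53

53


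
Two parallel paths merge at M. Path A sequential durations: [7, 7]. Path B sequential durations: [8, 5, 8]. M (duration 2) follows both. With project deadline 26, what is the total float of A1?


Forward pass: ES(A1) = sum of predecessors on chain A = 0
EF = ES + duration = 0 + 7 = 7
Backward pass: LF(M) = deadline = 26; LS(M) = 26 - 2 = 24
LF(A1) = LS(M) - sum(successors on chain A) = 24 - 7 = 17
LS = LF - duration = 17 - 7 = 10
Total float = LS - ES = 10 - 0 = 10

10


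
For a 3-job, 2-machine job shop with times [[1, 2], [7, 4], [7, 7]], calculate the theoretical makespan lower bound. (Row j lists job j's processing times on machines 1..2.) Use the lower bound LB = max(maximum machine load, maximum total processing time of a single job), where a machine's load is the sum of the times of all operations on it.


Machine loads:
  Machine 1: 1 + 7 + 7 = 15
  Machine 2: 2 + 4 + 7 = 13
Max machine load = 15
Job totals:
  Job 1: 3
  Job 2: 11
  Job 3: 14
Max job total = 14
Lower bound = max(15, 14) = 15

15


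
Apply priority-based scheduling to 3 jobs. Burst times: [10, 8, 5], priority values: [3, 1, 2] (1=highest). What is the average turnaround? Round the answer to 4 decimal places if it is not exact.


Sort by priority (ascending = highest first):
Order: [(1, 8), (2, 5), (3, 10)]
Completion times:
  Priority 1, burst=8, C=8
  Priority 2, burst=5, C=13
  Priority 3, burst=10, C=23
Average turnaround = 44/3 = 14.6667

14.6667


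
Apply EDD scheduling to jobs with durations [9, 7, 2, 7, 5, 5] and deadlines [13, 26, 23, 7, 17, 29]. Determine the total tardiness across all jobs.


Sort by due date (EDD order): [(7, 7), (9, 13), (5, 17), (2, 23), (7, 26), (5, 29)]
Compute completion times and tardiness:
  Job 1: p=7, d=7, C=7, tardiness=max(0,7-7)=0
  Job 2: p=9, d=13, C=16, tardiness=max(0,16-13)=3
  Job 3: p=5, d=17, C=21, tardiness=max(0,21-17)=4
  Job 4: p=2, d=23, C=23, tardiness=max(0,23-23)=0
  Job 5: p=7, d=26, C=30, tardiness=max(0,30-26)=4
  Job 6: p=5, d=29, C=35, tardiness=max(0,35-29)=6
Total tardiness = 17

17


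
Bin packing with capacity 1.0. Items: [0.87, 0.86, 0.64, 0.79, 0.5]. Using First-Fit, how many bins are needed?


Place items sequentially using First-Fit:
  Item 0.87 -> new Bin 1
  Item 0.86 -> new Bin 2
  Item 0.64 -> new Bin 3
  Item 0.79 -> new Bin 4
  Item 0.5 -> new Bin 5
Total bins used = 5

5


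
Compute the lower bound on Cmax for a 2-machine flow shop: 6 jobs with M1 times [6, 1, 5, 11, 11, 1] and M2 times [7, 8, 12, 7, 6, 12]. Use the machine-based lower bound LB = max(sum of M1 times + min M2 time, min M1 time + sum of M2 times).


LB1 = sum(M1 times) + min(M2 times) = 35 + 6 = 41
LB2 = min(M1 times) + sum(M2 times) = 1 + 52 = 53
Lower bound = max(LB1, LB2) = max(41, 53) = 53

53
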